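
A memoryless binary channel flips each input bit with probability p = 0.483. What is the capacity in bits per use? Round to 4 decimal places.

Binary symmetric channel: C = 1 − h₂(ε) where h₂ is the binary entropy function.
h₂(0.483) = −0.483·log₂0.483 − 0.517·log₂0.517 = 0.9992.
C = 1 − 0.9992 = 0.0008 bits per channel use.

0.0008 bits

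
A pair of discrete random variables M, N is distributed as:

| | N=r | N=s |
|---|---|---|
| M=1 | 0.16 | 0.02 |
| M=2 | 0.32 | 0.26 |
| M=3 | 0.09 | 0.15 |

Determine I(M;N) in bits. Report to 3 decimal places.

Marginals: p(M) = (0.1800, 0.5800, 0.2400), p(N) = (0.5700, 0.4300).
I(M;N) = H(M) + H(N) − H(M,N).
H(M) = 1.3952, H(N) = 0.9858, H(M,N) = 2.2904.
I(M;N) = 1.3952 + 0.9858 − 2.2904 = 0.091 bits.

0.091 bits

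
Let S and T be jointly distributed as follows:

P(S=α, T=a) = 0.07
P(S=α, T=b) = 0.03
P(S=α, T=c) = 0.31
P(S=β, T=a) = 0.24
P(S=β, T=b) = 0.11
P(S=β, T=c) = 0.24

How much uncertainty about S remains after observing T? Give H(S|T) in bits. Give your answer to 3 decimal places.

Marginals: p(S) = (0.4100, 0.5900), p(T) = (0.3100, 0.1400, 0.5500).
H(S|T) = Σ p(T) · H(S|T=·).
  T=a: p=0.3100, H(S|T=a) = 0.7706
  T=b: p=0.1400, H(S|T=b) = 0.7496
  T=c: p=0.5500, H(S|T=c) = 0.9883
Weighted sum = 0.887 bits.

0.887 bits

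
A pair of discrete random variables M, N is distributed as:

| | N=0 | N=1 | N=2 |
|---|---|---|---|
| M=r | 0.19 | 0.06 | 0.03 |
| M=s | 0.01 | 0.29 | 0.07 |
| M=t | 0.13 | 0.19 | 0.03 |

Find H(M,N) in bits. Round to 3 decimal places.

H(M,N) = −Σ p(x,y)·log₂ p(x,y) over all 9 cells.
  cell (r,0): −0.19·log₂0.19 = 0.4552
  cell (r,1): −0.06·log₂0.06 = 0.2435
  cell (r,2): −0.03·log₂0.03 = 0.1518
  cell (s,0): −0.01·log₂0.01 = 0.0664
  cell (s,1): −0.29·log₂0.29 = 0.5179
  cell (s,2): −0.07·log₂0.07 = 0.2686
  cell (t,0): −0.13·log₂0.13 = 0.3826
  cell (t,1): −0.19·log₂0.19 = 0.4552
  cell (t,2): −0.03·log₂0.03 = 0.1518
Sum = 2.693 bits.

2.693 bits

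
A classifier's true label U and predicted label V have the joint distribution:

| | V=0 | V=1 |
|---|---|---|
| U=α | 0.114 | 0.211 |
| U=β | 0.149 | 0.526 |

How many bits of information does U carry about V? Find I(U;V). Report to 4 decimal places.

Marginals: p(U) = (0.3250, 0.6750), p(V) = (0.2630, 0.7370).
I(U;V) = Σ p(x,y)·log₂[p(x,y)/(p(x)p(y))].
  (α,0): 0.114·log₂(1.3337) = 0.04736
  (α,1): 0.211·log₂(0.8809) = -0.03860
  (β,0): 0.149·log₂(0.8393) = -0.03765
  (β,1): 0.526·log₂(1.0573) = 0.04231
Sum = 0.0134 bits.

0.0134 bits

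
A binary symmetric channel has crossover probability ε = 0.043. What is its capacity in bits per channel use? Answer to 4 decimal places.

Binary symmetric channel: C = 1 − h₂(ε) where h₂ is the binary entropy function.
h₂(0.043) = −0.043·log₂0.043 − 0.957·log₂0.957 = 0.2559.
C = 1 − 0.2559 = 0.7441 bits per channel use.

0.7441 bits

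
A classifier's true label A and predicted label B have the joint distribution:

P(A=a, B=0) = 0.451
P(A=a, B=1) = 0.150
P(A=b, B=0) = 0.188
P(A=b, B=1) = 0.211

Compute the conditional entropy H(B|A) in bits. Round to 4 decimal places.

Chain rule: H(B|A) = H(A,B) − H(A).
Marginals: p(A) = (0.6010, 0.3990), p(B) = (0.6390, 0.3610).
H(A,B) = 1.8556 bits; H(A) = 0.9704 bits.
H(B|A) = 1.8556 − 0.9704 = 0.8852 bits.

0.8852 bits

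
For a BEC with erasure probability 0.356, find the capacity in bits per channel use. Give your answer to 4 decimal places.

0.6440 bits

Binary erasure channel: capacity C = 1 − ε.
C = 1 − 0.356 = 0.6440 bits per channel use.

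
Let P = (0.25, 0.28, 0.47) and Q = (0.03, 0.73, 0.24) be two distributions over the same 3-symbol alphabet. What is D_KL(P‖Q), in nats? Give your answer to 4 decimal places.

0.5776 nats

D(P‖Q) = Σ p·ln(p/q).
  0.25·ln(0.25/0.03) = 0.53007
  0.28·ln(0.28/0.73) = -0.26831
  0.47·ln(0.47/0.24) = 0.31588
D(P‖Q) = 0.5776 nats.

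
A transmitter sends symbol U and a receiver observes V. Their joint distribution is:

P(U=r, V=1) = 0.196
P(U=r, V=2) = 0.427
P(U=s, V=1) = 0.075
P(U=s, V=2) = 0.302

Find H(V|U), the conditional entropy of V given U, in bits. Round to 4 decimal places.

0.8311 bits

Chain rule: H(V|U) = H(U,V) − H(U).
Marginals: p(U) = (0.6230, 0.3770), p(V) = (0.2710, 0.7290).
H(U,V) = 1.7870 bits; H(U) = 0.9559 bits.
H(V|U) = 1.7870 − 0.9559 = 0.8311 bits.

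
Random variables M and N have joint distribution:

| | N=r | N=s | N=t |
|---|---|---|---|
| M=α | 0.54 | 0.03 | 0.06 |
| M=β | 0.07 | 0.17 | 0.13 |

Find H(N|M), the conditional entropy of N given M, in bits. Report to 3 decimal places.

Chain rule: H(N|M) = H(M,N) − H(M).
Marginals: p(M) = (0.6300, 0.3700), p(N) = (0.6100, 0.2000, 0.1900).
H(M,N) = 1.9611 bits; H(M) = 0.9507 bits.
H(N|M) = 1.9611 − 0.9507 = 1.010 bits.

1.010 bits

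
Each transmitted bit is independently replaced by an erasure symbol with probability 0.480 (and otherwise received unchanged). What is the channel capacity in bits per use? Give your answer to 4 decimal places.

Binary erasure channel: capacity C = 1 − ε.
C = 1 − 0.480 = 0.5200 bits per channel use.

0.5200 bits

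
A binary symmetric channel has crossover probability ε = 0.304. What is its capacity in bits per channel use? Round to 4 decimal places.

0.1139 bits

Binary symmetric channel: C = 1 − h₂(ε) where h₂ is the binary entropy function.
h₂(0.304) = −0.304·log₂0.304 − 0.696·log₂0.696 = 0.8861.
C = 1 − 0.8861 = 0.1139 bits per channel use.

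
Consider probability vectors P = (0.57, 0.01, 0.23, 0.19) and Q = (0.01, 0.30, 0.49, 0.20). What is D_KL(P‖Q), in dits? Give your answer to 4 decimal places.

D(P‖Q) = Σ p·log₁₀(p/q).
  0.57·log₁₀(0.57/0.01) = 1.00085
  0.01·log₁₀(0.01/0.30) = -0.01477
  0.23·log₁₀(0.23/0.49) = -0.07555
  0.19·log₁₀(0.19/0.20) = -0.00423
D(P‖Q) = 0.9063 dits.

0.9063 dits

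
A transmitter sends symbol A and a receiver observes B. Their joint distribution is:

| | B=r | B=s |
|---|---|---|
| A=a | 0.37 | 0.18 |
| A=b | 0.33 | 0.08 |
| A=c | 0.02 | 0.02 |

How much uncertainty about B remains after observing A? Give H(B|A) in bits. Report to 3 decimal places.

Marginals: p(A) = (0.5500, 0.4100, 0.0400), p(B) = (0.7200, 0.2800).
H(B|A) = Σ p(A) · H(B|A=·).
  A=a: p=0.5500, H(B|A=a) = 0.9121
  A=b: p=0.4100, H(B|A=b) = 0.7121
  A=c: p=0.0400, H(B|A=c) = 1.0000
Weighted sum = 0.834 bits.

0.834 bits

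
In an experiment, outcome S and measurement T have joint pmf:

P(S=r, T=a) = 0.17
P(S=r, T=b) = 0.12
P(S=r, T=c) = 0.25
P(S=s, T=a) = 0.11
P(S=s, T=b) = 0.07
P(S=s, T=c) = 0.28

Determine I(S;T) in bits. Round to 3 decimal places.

0.016 bits

Marginals: p(S) = (0.5400, 0.4600), p(T) = (0.2800, 0.1900, 0.5300).
I(S;T) = H(S) + H(T) − H(S,T).
H(S) = 0.9954, H(T) = 1.4549, H(S,T) = 2.4347.
I(S;T) = 0.9954 + 1.4549 − 2.4347 = 0.016 bits.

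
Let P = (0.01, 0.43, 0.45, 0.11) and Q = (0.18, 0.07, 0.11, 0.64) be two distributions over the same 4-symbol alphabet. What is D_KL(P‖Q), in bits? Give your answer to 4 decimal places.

D(P‖Q) = Σ p·log₂(p/q).
  0.01·log₂(0.01/0.18) = -0.04170
  0.43·log₂(0.43/0.07) = 1.12613
  0.45·log₂(0.45/0.11) = 0.91459
  0.11·log₂(0.11/0.64) = -0.27946
D(P‖Q) = 1.7196 bits.

1.7196 bits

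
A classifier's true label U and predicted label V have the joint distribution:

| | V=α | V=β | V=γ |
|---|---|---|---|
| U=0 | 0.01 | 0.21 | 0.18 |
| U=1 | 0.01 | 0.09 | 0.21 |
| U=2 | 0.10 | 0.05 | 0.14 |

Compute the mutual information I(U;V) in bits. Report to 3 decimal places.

0.171 bits

Marginals: p(U) = (0.4000, 0.3100, 0.2900), p(V) = (0.1200, 0.3500, 0.5300).
I(U;V) = H(U) + H(V) − H(U,V).
H(U) = 1.5705, H(V) = 1.3826, H(U,V) = 2.7819.
I(U;V) = 1.5705 + 1.3826 − 2.7819 = 0.171 bits.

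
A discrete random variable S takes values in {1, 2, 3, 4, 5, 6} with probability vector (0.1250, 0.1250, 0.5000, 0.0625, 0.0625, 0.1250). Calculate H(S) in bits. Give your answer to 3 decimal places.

2.125 bits

H(S) = −Σ p·log₂ p.
  −(0.1250)·log₂(0.1250) = 0.3750
  −(0.1250)·log₂(0.1250) = 0.3750
  −(0.5000)·log₂(0.5000) = 0.5000
  −(0.0625)·log₂(0.0625) = 0.2500
  −(0.0625)·log₂(0.0625) = 0.2500
  −(0.1250)·log₂(0.1250) = 0.3750
Sum: 0.3750 + 0.3750 + 0.5000 + 0.2500 + 0.2500 + 0.3750 = 2.125 bits.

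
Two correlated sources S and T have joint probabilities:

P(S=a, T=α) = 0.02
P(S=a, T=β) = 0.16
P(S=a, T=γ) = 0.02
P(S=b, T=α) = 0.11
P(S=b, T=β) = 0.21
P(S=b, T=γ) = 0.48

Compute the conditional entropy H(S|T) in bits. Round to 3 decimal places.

0.567 bits

Chain rule: H(S|T) = H(S,T) − H(T).
Marginals: p(S) = (0.2000, 0.8000), p(T) = (0.1300, 0.3700, 0.5000).
H(S,T) = 1.9802 bits; H(T) = 1.4134 bits.
H(S|T) = 1.9802 − 1.4134 = 0.567 bits.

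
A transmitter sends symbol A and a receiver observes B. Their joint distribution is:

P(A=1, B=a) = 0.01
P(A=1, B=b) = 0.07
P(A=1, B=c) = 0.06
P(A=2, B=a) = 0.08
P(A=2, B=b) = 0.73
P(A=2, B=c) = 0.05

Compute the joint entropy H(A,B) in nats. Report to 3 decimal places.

H(A,B) = −Σ p(x,y)·ln p(x,y) over all 6 cells.
  cell (1,a): −0.01·ln0.01 = 0.0461
  cell (1,b): −0.07·ln0.07 = 0.1861
  cell (1,c): −0.06·ln0.06 = 0.1688
  cell (2,a): −0.08·ln0.08 = 0.2021
  cell (2,b): −0.73·ln0.73 = 0.2297
  cell (2,c): −0.05·ln0.05 = 0.1498
Sum = 0.983 nats.

0.983 nats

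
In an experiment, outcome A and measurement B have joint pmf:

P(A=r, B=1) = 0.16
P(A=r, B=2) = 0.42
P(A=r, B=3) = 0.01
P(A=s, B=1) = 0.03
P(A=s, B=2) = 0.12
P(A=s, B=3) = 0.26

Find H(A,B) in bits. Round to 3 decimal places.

2.039 bits

H(A,B) = −Σ p(x,y)·log₂ p(x,y) over all 6 cells.
  cell (r,1): −0.16·log₂0.16 = 0.4230
  cell (r,2): −0.42·log₂0.42 = 0.5256
  cell (r,3): −0.01·log₂0.01 = 0.0664
  cell (s,1): −0.03·log₂0.03 = 0.1518
  cell (s,2): −0.12·log₂0.12 = 0.3671
  cell (s,3): −0.26·log₂0.26 = 0.5053
Sum = 2.039 bits.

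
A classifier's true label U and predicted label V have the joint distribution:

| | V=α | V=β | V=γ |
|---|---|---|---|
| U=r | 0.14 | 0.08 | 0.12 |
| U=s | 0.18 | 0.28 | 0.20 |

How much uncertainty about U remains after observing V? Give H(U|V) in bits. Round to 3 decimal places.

Marginals: p(U) = (0.3400, 0.6600), p(V) = (0.3200, 0.3600, 0.3200).
H(U|V) = Σ p(V) · H(U|V=·).
  V=α: p=0.3200, H(U|V=α) = 0.9887
  V=β: p=0.3600, H(U|V=β) = 0.7642
  V=γ: p=0.3200, H(U|V=γ) = 0.9544
Weighted sum = 0.897 bits.

0.897 bits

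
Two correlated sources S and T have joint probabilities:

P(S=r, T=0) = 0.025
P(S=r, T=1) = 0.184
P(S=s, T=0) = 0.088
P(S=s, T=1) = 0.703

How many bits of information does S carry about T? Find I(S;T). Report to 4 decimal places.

Marginals: p(S) = (0.2090, 0.7910), p(T) = (0.1130, 0.8870).
I(S;T) = Σ p(x,y)·log₂[p(x,y)/(p(x)p(y))].
  (r,0): 0.025·log₂(1.0586) = 0.00205
  (r,1): 0.184·log₂(0.9925) = -0.00199
  (s,0): 0.088·log₂(0.9845) = -0.00198
  (s,1): 0.703·log₂(1.0020) = 0.00200
Sum = 0.0001 bits.

0.0001 bits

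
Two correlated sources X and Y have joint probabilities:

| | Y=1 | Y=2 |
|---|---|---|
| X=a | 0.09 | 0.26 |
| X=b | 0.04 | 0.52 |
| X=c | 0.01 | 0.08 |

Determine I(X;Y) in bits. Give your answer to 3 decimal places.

Marginals: p(X) = (0.3500, 0.5600, 0.0900), p(Y) = (0.1400, 0.8600).
I(X;Y) = H(X) + H(Y) − H(X,Y).
H(X) = 1.3112, H(Y) = 0.5842, H(X,Y) = 1.8522.
I(X;Y) = 1.3112 + 0.5842 − 1.8522 = 0.043 bits.

0.043 bits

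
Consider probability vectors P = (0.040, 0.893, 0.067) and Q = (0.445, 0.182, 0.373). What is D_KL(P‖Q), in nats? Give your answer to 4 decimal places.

1.2090 nats

D(P‖Q) = Σ p·ln(p/q).
  0.040·ln(0.040/0.445) = -0.09637
  0.893·ln(0.893/0.182) = 1.42039
  0.067·ln(0.067/0.373) = -0.11503
D(P‖Q) = 1.2090 nats.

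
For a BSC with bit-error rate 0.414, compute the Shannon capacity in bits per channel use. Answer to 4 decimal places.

Binary symmetric channel: C = 1 − h₂(ε) where h₂ is the binary entropy function.
h₂(0.414) = −0.414·log₂0.414 − 0.586·log₂0.586 = 0.9786.
C = 1 − 0.9786 = 0.0214 bits per channel use.

0.0214 bits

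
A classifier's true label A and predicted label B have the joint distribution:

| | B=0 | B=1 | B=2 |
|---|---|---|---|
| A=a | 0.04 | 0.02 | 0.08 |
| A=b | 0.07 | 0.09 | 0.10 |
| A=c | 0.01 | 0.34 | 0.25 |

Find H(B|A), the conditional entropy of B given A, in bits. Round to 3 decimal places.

Marginals: p(A) = (0.1400, 0.2600, 0.6000), p(B) = (0.1200, 0.4500, 0.4300).
H(B|A) = Σ p(A) · H(B|A=·).
  A=a: p=0.1400, H(B|A=a) = 1.3788
  A=b: p=0.2600, H(B|A=b) = 1.5697
  A=c: p=0.6000, H(B|A=c) = 1.0891
Weighted sum = 1.255 bits.

1.255 bits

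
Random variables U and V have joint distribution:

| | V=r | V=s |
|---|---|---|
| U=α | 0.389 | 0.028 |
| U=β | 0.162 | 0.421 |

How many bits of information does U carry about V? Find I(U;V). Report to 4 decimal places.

0.3473 bits

Marginals: p(U) = (0.4170, 0.5830), p(V) = (0.5510, 0.4490).
I(U;V) = H(U) + H(V) − H(U,V).
H(U) = 0.9800, H(V) = 0.9925, H(U,V) = 1.6252.
I(U;V) = 0.9800 + 0.9925 − 1.6252 = 0.3473 bits.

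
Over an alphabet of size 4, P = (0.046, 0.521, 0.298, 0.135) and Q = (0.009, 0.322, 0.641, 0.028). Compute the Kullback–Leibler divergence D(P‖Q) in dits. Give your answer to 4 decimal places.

D(P‖Q) = Σ p·log₁₀(p/q).
  0.046·log₁₀(0.046/0.009) = 0.03259
  0.521·log₁₀(0.521/0.322) = 0.10888
  0.298·log₁₀(0.298/0.641) = -0.09913
  0.135·log₁₀(0.135/0.028) = 0.09223
D(P‖Q) = 0.1346 dits.

0.1346 dits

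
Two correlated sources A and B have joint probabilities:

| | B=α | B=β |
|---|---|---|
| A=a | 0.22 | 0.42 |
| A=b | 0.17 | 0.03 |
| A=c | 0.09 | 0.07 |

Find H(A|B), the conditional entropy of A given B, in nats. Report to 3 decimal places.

0.814 nats

Chain rule: H(A|B) = H(A,B) − H(B).
Marginals: p(A) = (0.6400, 0.2000, 0.1600), p(B) = (0.4800, 0.5200).
H(A,B) = 1.5068 nats; H(B) = 0.6923 nats.
H(A|B) = 1.5068 − 0.6923 = 0.814 nats.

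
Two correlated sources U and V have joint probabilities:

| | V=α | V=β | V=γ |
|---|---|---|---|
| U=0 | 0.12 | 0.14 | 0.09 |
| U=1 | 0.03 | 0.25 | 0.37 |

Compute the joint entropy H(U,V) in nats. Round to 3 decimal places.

1.566 nats

H(U,V) = −Σ p(x,y)·ln p(x,y) over all 6 cells.
  cell (0,α): −0.12·ln0.12 = 0.2544
  cell (0,β): −0.14·ln0.14 = 0.2753
  cell (0,γ): −0.09·ln0.09 = 0.2167
  cell (1,α): −0.03·ln0.03 = 0.1052
  cell (1,β): −0.25·ln0.25 = 0.3466
  cell (1,γ): −0.37·ln0.37 = 0.3679
Sum = 1.566 nats.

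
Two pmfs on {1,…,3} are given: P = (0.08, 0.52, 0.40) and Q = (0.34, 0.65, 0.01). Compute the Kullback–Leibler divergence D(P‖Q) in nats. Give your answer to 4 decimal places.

D(P‖Q) = Σ p·ln(p/q).
  0.08·ln(0.08/0.34) = -0.11575
  0.52·ln(0.52/0.65) = -0.11603
  0.40·ln(0.40/0.01) = 1.47555
D(P‖Q) = 1.2438 nats.

1.2438 nats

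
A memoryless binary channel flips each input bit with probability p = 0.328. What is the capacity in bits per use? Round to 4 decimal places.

Binary symmetric channel: C = 1 − h₂(ε) where h₂ is the binary entropy function.
h₂(0.328) = −0.328·log₂0.328 − 0.672·log₂0.672 = 0.9129.
C = 1 − 0.9129 = 0.0871 bits per channel use.

0.0871 bits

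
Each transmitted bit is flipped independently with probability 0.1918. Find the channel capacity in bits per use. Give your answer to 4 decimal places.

Binary symmetric channel: C = 1 − h₂(ε) where h₂ is the binary entropy function.
h₂(0.1918) = −0.1918·log₂0.1918 − 0.8082·log₂0.8082 = 0.7052.
C = 1 − 0.7052 = 0.2948 bits per channel use.

0.2948 bits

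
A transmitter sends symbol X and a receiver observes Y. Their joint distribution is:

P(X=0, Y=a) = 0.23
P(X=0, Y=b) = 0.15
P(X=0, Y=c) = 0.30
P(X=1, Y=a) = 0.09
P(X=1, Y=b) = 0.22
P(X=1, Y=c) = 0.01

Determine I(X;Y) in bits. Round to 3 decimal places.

Marginals: p(X) = (0.6800, 0.3200), p(Y) = (0.3200, 0.3700, 0.3100).
I(X;Y) = H(X) + H(Y) − H(X,Y).
H(X) = 0.9044, H(Y) = 1.5806, H(X,Y) = 2.2790.
I(X;Y) = 0.9044 + 1.5806 − 2.2790 = 0.206 bits.

0.206 bits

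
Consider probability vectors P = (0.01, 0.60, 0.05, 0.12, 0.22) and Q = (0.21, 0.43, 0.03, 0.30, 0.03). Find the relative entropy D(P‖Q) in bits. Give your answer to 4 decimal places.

D(P‖Q) = Σ p·log₂(p/q).
  0.01·log₂(0.01/0.21) = -0.04392
  0.60·log₂(0.60/0.43) = 0.28838
  0.05·log₂(0.05/0.03) = 0.03685
  0.12·log₂(0.12/0.30) = -0.15863
  0.22·log₂(0.22/0.03) = 0.63238
D(P‖Q) = 0.7551 bits.

0.7551 bits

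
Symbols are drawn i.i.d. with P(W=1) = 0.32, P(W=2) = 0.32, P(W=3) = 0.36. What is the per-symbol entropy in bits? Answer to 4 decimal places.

H(W) = −Σ p·log₂ p.
  −(0.32)·log₂(0.32) = 0.52603
  −(0.32)·log₂(0.32) = 0.52603
  −(0.36)·log₂(0.36) = 0.53062
Sum: 0.52603 + 0.52603 + 0.53062 = 1.5827 bits.

1.5827 bits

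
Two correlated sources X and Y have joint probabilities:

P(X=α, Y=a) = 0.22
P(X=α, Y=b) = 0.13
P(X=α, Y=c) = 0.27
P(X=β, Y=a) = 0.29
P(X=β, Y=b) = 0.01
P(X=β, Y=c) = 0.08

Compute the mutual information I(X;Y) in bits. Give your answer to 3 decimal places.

0.132 bits

Marginals: p(X) = (0.6200, 0.3800), p(Y) = (0.5100, 0.1400, 0.3500).
I(X;Y) = H(X) + H(Y) − H(X,Y).
H(X) = 0.9580, H(Y) = 1.4226, H(X,Y) = 2.2491.
I(X;Y) = 0.9580 + 1.4226 − 2.2491 = 0.132 bits.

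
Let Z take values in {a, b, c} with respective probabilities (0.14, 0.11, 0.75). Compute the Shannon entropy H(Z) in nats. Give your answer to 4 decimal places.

H(Z) = −Σ p·ln p.
  −(0.14)·ln(0.14) = 0.27526
  −(0.11)·ln(0.11) = 0.24280
  −(0.75)·ln(0.75) = 0.21576
Sum: 0.27526 + 0.24280 + 0.21576 = 0.7338 nats.

0.7338 nats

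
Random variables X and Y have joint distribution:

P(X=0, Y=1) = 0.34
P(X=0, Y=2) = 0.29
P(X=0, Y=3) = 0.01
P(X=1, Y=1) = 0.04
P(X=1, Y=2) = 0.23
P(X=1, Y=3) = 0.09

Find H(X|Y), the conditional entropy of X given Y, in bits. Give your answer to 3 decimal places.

0.746 bits

Chain rule: H(X|Y) = H(X,Y) − H(Y).
Marginals: p(X) = (0.6400, 0.3600), p(Y) = (0.3800, 0.5200, 0.1000).
H(X,Y) = 2.0996 bits; H(Y) = 1.3532 bits.
H(X|Y) = 2.0996 − 1.3532 = 0.746 bits.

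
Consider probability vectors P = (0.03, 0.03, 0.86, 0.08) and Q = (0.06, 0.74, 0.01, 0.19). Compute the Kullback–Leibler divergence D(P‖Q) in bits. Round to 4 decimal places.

D(P‖Q) = Σ p·log₂(p/q).
  0.03·log₂(0.03/0.06) = -0.03000
  0.03·log₂(0.03/0.74) = -0.13873
  0.86·log₂(0.86/0.01) = 5.52659
  0.08·log₂(0.08/0.19) = -0.09983
D(P‖Q) = 5.2580 bits.

5.2580 bits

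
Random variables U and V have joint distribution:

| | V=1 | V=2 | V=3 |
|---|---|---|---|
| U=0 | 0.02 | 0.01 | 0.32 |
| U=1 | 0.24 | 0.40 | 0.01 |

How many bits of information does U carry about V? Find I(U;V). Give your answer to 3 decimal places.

0.700 bits

Marginals: p(U) = (0.3500, 0.6500), p(V) = (0.2600, 0.4100, 0.3300).
I(U;V) = Σ p(x,y)·log₂[p(x,y)/(p(x)p(y))].
  (0,1): 0.02·log₂(0.2198) = -0.0437
  (0,2): 0.01·log₂(0.0697) = -0.0384
  (0,3): 0.32·log₂(2.7706) = 0.4705
  (1,1): 0.24·log₂(1.4201) = 0.1214
  (1,2): 0.40·log₂(1.5009) = 0.2343
  (1,3): 0.01·log₂(0.0466) = -0.0442
Sum = 0.700 bits.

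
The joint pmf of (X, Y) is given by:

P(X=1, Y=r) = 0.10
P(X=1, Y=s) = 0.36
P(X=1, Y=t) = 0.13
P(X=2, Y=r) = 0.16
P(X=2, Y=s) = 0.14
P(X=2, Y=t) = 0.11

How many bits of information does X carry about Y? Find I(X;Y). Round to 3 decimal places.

Marginals: p(X) = (0.5900, 0.4100), p(Y) = (0.2600, 0.5000, 0.2400).
I(X;Y) = H(X) + H(Y) − H(X,Y).
H(X) = 0.9765, H(Y) = 1.4994, H(X,Y) = 2.4159.
I(X;Y) = 0.9765 + 1.4994 − 2.4159 = 0.060 bits.

0.060 bits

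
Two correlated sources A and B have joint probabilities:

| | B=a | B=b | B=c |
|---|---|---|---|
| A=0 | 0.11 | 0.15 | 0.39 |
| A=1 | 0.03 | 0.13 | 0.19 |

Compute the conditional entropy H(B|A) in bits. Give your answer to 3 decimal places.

Marginals: p(A) = (0.6500, 0.3500), p(B) = (0.1400, 0.2800, 0.5800).
H(B|A) = Σ p(A) · H(B|A=·).
  A=0: p=0.6500, H(B|A=0) = 1.3641
  A=1: p=0.3500, H(B|A=1) = 1.3130
Weighted sum = 1.346 bits.

1.346 bits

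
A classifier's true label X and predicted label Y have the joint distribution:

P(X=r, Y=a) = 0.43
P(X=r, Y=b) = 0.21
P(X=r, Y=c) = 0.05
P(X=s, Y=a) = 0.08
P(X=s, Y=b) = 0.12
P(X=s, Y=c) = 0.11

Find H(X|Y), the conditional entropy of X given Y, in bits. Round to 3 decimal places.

0.775 bits

Marginals: p(X) = (0.6900, 0.3100), p(Y) = (0.5100, 0.3300, 0.1600).
H(X|Y) = Σ p(Y) · H(X|Y=·).
  Y=a: p=0.5100, H(X|Y=a) = 0.6268
  Y=b: p=0.3300, H(X|Y=b) = 0.9457
  Y=c: p=0.1600, H(X|Y=c) = 0.8960
Weighted sum = 0.775 bits.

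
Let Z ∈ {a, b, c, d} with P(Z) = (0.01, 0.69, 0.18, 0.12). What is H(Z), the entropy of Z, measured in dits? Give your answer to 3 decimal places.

0.376 dits

H(Z) = −Σ p·log₁₀ p.
  −(0.01)·log₁₀(0.01) = 0.0200
  −(0.69)·log₁₀(0.69) = 0.1112
  −(0.18)·log₁₀(0.18) = 0.1341
  −(0.12)·log₁₀(0.12) = 0.1105
Sum: 0.0200 + 0.1112 + 0.1341 + 0.1105 = 0.376 dits.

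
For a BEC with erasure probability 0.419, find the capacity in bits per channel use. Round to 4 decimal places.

Binary erasure channel: capacity C = 1 − ε.
C = 1 − 0.419 = 0.5810 bits per channel use.

0.5810 bits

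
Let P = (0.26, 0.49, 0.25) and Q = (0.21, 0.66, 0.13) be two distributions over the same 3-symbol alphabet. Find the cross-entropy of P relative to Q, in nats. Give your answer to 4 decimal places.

H(P,Q) = −Σ p·ln q.
  −0.26·ln(0.21) = 0.40577
  −0.49·ln(0.66) = 0.20360
  −0.25·ln(0.13) = 0.51006
H(P,Q) = 1.1194 nats.

1.1194 nats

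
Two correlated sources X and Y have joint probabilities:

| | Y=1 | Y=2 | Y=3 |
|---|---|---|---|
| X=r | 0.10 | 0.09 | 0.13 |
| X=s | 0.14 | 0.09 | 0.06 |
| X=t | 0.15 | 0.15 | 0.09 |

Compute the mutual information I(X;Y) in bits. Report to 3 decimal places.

Marginals: p(X) = (0.3200, 0.2900, 0.3900), p(Y) = (0.3900, 0.3300, 0.2800).
I(X;Y) = H(X) + H(Y) − H(X,Y).
H(X) = 1.5737, H(Y) = 1.5718, H(X,Y) = 3.1145.
I(X;Y) = 1.5737 + 1.5718 − 3.1145 = 0.031 bits.

0.031 bits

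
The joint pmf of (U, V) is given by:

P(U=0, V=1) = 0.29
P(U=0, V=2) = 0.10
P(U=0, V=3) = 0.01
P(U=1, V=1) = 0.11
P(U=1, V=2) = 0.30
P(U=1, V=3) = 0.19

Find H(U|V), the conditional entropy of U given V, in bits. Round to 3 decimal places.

0.721 bits

Chain rule: H(U|V) = H(U,V) − H(V).
Marginals: p(U) = (0.4000, 0.6000), p(V) = (0.4000, 0.4000, 0.2000).
H(U,V) = 2.2431 bits; H(V) = 1.5219 bits.
H(U|V) = 2.2431 − 1.5219 = 0.721 bits.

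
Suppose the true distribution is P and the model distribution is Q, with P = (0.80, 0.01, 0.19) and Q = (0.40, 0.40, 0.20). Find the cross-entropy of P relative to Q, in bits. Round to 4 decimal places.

1.5119 bits

H(P,Q) = −Σ p·log₂ q.
  −0.80·log₂(0.40) = 1.05754
  −0.01·log₂(0.40) = 0.01322
  −0.19·log₂(0.20) = 0.44117
H(P,Q) = 1.5119 bits.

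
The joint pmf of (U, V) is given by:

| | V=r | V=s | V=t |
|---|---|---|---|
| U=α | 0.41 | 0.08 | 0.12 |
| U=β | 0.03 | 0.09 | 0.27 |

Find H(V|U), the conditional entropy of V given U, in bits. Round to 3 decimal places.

1.196 bits

Marginals: p(U) = (0.6100, 0.3900), p(V) = (0.4400, 0.1700, 0.3900).
H(V|U) = Σ p(U) · H(V|U=·).
  U=α: p=0.6100, H(V|U=α) = 1.2311
  U=β: p=0.3900, H(V|U=β) = 1.1401
Weighted sum = 1.196 bits.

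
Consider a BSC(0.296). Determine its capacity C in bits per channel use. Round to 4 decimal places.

0.1237 bits

Binary symmetric channel: C = 1 − h₂(ε) where h₂ is the binary entropy function.
h₂(0.296) = −0.296·log₂0.296 − 0.704·log₂0.704 = 0.8763.
C = 1 − 0.8763 = 0.1237 bits per channel use.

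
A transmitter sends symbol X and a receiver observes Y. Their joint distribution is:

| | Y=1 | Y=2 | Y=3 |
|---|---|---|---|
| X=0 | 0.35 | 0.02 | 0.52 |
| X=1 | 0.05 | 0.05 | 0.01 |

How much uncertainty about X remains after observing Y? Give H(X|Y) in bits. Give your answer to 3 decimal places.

0.349 bits

Marginals: p(X) = (0.8900, 0.1100), p(Y) = (0.4000, 0.0700, 0.5300).
H(X|Y) = Σ p(Y) · H(X|Y=·).
  Y=1: p=0.4000, H(X|Y=1) = 0.5436
  Y=2: p=0.0700, H(X|Y=2) = 0.8631
  Y=3: p=0.5300, H(X|Y=3) = 0.1350
Weighted sum = 0.349 bits.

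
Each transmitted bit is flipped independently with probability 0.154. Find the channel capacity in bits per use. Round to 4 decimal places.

Binary symmetric channel: C = 1 − h₂(ε) where h₂ is the binary entropy function.
h₂(0.154) = −0.154·log₂0.154 − 0.846·log₂0.846 = 0.6198.
C = 1 − 0.6198 = 0.3802 bits per channel use.

0.3802 bits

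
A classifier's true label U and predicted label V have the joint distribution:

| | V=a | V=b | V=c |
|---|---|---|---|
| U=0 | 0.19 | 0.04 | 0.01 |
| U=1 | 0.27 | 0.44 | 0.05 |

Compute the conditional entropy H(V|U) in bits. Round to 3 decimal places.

Chain rule: H(V|U) = H(U,V) − H(U).
Marginals: p(U) = (0.2400, 0.7600), p(V) = (0.4600, 0.4800, 0.0600).
H(U,V) = 1.9547 bits; H(U) = 0.7950 bits.
H(V|U) = 1.9547 − 0.7950 = 1.160 bits.

1.160 bits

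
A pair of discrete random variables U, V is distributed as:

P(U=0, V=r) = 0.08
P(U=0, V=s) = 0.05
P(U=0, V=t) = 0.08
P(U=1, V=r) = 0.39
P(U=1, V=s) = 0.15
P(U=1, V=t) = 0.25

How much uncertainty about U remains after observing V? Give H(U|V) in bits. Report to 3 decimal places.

Chain rule: H(U|V) = H(U,V) − H(V).
Marginals: p(U) = (0.2100, 0.7900), p(V) = (0.4700, 0.2000, 0.3300).
H(U,V) = 2.2395 bits; H(V) = 1.5042 bits.
H(U|V) = 2.2395 − 1.5042 = 0.735 bits.

0.735 bits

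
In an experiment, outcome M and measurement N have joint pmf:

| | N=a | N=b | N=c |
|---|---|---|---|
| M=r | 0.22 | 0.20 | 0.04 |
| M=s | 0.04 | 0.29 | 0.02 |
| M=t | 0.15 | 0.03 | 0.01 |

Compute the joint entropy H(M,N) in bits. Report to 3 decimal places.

2.576 bits

H(M,N) = −Σ p(x,y)·log₂ p(x,y) over all 9 cells.
  cell (r,a): −0.22·log₂0.22 = 0.4806
  cell (r,b): −0.20·log₂0.20 = 0.4644
  cell (r,c): −0.04·log₂0.04 = 0.1858
  cell (s,a): −0.04·log₂0.04 = 0.1858
  cell (s,b): −0.29·log₂0.29 = 0.5179
  cell (s,c): −0.02·log₂0.02 = 0.1129
  cell (t,a): −0.15·log₂0.15 = 0.4105
  cell (t,b): −0.03·log₂0.03 = 0.1518
  cell (t,c): −0.01·log₂0.01 = 0.0664
Sum = 2.576 bits.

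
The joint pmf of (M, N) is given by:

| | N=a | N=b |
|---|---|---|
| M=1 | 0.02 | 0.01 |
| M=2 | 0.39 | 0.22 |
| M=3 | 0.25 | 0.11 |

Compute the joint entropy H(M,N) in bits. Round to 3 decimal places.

2.040 bits

H(M,N) = −Σ p(x,y)·log₂ p(x,y) over all 6 cells.
  cell (1,a): −0.02·log₂0.02 = 0.1129
  cell (1,b): −0.01·log₂0.01 = 0.0664
  cell (2,a): −0.39·log₂0.39 = 0.5298
  cell (2,b): −0.22·log₂0.22 = 0.4806
  cell (3,a): −0.25·log₂0.25 = 0.5000
  cell (3,b): −0.11·log₂0.11 = 0.3503
Sum = 2.040 bits.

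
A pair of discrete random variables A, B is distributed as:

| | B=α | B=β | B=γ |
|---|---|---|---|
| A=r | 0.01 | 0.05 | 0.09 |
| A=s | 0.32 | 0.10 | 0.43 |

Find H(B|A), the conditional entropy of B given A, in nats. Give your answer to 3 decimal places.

Chain rule: H(B|A) = H(A,B) − H(A).
Marginals: p(A) = (0.1500, 0.8500), p(B) = (0.3300, 0.1500, 0.5200).
H(A,B) = 1.3703 nats; H(A) = 0.4227 nats.
H(B|A) = 1.3703 − 0.4227 = 0.948 nats.

0.948 nats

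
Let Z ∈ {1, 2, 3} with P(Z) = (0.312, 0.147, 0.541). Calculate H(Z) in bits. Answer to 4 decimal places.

1.4104 bits

H(Z) = −Σ p·log₂ p.
  −(0.312)·log₂(0.312) = 0.52428
  −(0.147)·log₂(0.147) = 0.40662
  −(0.541)·log₂(0.541) = 0.47949
Sum: 0.52428 + 0.40662 + 0.47949 = 1.4104 bits.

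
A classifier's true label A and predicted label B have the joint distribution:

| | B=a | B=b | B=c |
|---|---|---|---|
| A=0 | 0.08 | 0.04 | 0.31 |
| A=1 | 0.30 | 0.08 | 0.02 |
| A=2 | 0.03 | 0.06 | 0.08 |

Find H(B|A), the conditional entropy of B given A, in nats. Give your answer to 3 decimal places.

Marginals: p(A) = (0.4300, 0.4000, 0.1700), p(B) = (0.4100, 0.1800, 0.4100).
H(B|A) = Σ p(A) · H(B|A=·).
  A=0: p=0.4300, H(B|A=0) = 0.7697
  A=1: p=0.4000, H(B|A=1) = 0.6874
  A=2: p=0.1700, H(B|A=2) = 1.0284
Weighted sum = 0.781 nats.

0.781 nats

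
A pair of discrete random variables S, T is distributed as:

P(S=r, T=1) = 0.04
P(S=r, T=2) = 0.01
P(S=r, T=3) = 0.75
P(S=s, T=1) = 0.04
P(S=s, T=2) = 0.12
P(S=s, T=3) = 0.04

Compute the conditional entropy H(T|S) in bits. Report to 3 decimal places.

Marginals: p(S) = (0.8000, 0.2000), p(T) = (0.0800, 0.1300, 0.7900).
H(T|S) = Σ p(S) · H(T|S=·).
  S=r: p=0.8000, H(T|S=r) = 0.3824
  S=s: p=0.2000, H(T|S=s) = 1.3710
Weighted sum = 0.580 bits.

0.580 bits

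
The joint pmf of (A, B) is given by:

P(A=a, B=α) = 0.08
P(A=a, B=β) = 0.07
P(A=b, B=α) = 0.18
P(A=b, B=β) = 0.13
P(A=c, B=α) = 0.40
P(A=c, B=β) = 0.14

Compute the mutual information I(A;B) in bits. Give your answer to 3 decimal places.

Marginals: p(A) = (0.1500, 0.3100, 0.5400), p(B) = (0.6600, 0.3400).
I(A;B) = H(A) + H(B) − H(A,B).
H(A) = 1.4144, H(B) = 0.9248, H(A,B) = 2.3139.
I(A;B) = 1.4144 + 0.9248 − 2.3139 = 0.025 bits.

0.025 bits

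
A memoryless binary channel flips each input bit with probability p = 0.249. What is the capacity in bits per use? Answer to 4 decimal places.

Binary symmetric channel: C = 1 − h₂(ε) where h₂ is the binary entropy function.
h₂(0.249) = −0.249·log₂0.249 − 0.751·log₂0.751 = 0.8097.
C = 1 − 0.8097 = 0.1903 bits per channel use.

0.1903 bits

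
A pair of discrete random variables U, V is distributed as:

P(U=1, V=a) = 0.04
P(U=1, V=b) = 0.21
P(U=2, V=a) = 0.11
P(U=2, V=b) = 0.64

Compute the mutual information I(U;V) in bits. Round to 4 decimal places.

0.0002 bits

Marginals: p(U) = (0.2500, 0.7500), p(V) = (0.1500, 0.8500).
I(U;V) = Σ p(x,y)·log₂[p(x,y)/(p(x)p(y))].
  (1,a): 0.04·log₂(1.0667) = 0.00372
  (1,b): 0.21·log₂(0.9882) = -0.00359
  (2,a): 0.11·log₂(0.9778) = -0.00357
  (2,b): 0.64·log₂(1.0039) = 0.00361
Sum = 0.0002 bits.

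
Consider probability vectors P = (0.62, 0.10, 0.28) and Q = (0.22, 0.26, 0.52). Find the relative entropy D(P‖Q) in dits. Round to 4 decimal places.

0.1622 dits

D(P‖Q) = Σ p·log₁₀(p/q).
  0.62·log₁₀(0.62/0.22) = 0.27898
  0.10·log₁₀(0.10/0.26) = -0.04150
  0.28·log₁₀(0.28/0.52) = -0.07528
D(P‖Q) = 0.1622 dits.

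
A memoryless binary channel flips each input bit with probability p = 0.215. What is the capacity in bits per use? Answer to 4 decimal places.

0.2491 bits

Binary symmetric channel: C = 1 − h₂(ε) where h₂ is the binary entropy function.
h₂(0.215) = −0.215·log₂0.215 − 0.785·log₂0.785 = 0.7509.
C = 1 − 0.7509 = 0.2491 bits per channel use.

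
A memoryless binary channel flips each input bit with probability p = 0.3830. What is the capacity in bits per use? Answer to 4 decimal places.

Binary symmetric channel: C = 1 − h₂(ε) where h₂ is the binary entropy function.
h₂(0.3830) = −0.3830·log₂0.3830 − 0.6170·log₂0.6170 = 0.9601.
C = 1 − 0.9601 = 0.0399 bits per channel use.

0.0399 bits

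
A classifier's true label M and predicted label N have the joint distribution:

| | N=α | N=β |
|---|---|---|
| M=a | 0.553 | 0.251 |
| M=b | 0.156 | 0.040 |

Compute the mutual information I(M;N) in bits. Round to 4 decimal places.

0.0068 bits

Marginals: p(M) = (0.8040, 0.1960), p(N) = (0.7090, 0.2910).
I(M;N) = H(M) + H(N) − H(M,N).
H(M) = 0.7139, H(N) = 0.8700, H(M,N) = 1.5771.
I(M;N) = 0.7139 + 0.8700 − 1.5771 = 0.0068 bits.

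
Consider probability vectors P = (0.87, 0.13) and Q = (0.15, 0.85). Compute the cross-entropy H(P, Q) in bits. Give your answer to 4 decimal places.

2.4116 bits

H(P,Q) = −Σ p·log₂ q.
  −0.87·log₂(0.15) = 2.38116
  −0.13·log₂(0.85) = 0.03048
H(P,Q) = 2.4116 bits.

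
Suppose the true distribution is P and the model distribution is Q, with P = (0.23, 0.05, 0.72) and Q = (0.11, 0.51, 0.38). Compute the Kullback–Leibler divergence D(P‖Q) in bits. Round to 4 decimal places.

D(P‖Q) = Σ p·log₂(p/q).
  0.23·log₂(0.23/0.11) = 0.24475
  0.05·log₂(0.05/0.51) = -0.16752
  0.72·log₂(0.72/0.38) = 0.66384
D(P‖Q) = 0.7411 bits.

0.7411 bits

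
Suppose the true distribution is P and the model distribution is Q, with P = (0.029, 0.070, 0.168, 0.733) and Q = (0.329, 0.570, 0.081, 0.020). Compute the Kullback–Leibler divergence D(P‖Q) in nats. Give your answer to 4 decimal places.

2.5452 nats

D(P‖Q) = Σ p·ln(p/q).
  0.029·ln(0.029/0.329) = -0.07043
  0.070·ln(0.070/0.570) = -0.14680
  0.168·ln(0.168/0.081) = 0.12256
  0.733·ln(0.733/0.020) = 2.63984
D(P‖Q) = 2.5452 nats.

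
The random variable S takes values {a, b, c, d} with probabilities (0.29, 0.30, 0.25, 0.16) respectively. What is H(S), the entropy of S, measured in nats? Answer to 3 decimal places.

H(S) = −Σ p·ln p.
  −(0.29)·ln(0.29) = 0.3590
  −(0.30)·ln(0.30) = 0.3612
  −(0.25)·ln(0.25) = 0.3466
  −(0.16)·ln(0.16) = 0.2932
Sum: 0.3590 + 0.3612 + 0.3466 + 0.2932 = 1.360 nats.

1.360 nats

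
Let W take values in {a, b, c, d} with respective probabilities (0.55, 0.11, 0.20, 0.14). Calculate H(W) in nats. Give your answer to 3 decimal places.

H(W) = −Σ p·ln p.
  −(0.55)·ln(0.55) = 0.3288
  −(0.11)·ln(0.11) = 0.2428
  −(0.20)·ln(0.20) = 0.3219
  −(0.14)·ln(0.14) = 0.2753
Sum: 0.3288 + 0.2428 + 0.3219 + 0.2753 = 1.169 nats.

1.169 nats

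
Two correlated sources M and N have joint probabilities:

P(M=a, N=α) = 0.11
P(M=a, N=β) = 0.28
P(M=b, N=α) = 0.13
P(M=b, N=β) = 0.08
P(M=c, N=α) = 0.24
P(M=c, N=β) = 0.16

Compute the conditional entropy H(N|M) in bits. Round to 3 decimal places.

0.924 bits

Marginals: p(M) = (0.3900, 0.2100, 0.4000), p(N) = (0.4800, 0.5200).
H(N|M) = Σ p(M) · H(N|M=·).
  M=a: p=0.3900, H(N|M=a) = 0.8582
  M=b: p=0.2100, H(N|M=b) = 0.9587
  M=c: p=0.4000, H(N|M=c) = 0.9710
Weighted sum = 0.924 bits.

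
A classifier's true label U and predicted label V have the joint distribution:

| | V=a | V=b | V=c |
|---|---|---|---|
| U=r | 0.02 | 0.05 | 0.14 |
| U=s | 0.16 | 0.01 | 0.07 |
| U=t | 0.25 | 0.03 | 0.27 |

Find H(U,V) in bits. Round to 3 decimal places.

H(U,V) = −Σ p(x,y)·log₂ p(x,y) over all 9 cells.
  cell (r,a): −0.02·log₂0.02 = 0.1129
  cell (r,b): −0.05·log₂0.05 = 0.2161
  cell (r,c): −0.14·log₂0.14 = 0.3971
  cell (s,a): −0.16·log₂0.16 = 0.4230
  cell (s,b): −0.01·log₂0.01 = 0.0664
  cell (s,c): −0.07·log₂0.07 = 0.2686
  cell (t,a): −0.25·log₂0.25 = 0.5000
  cell (t,b): −0.03·log₂0.03 = 0.1518
  cell (t,c): −0.27·log₂0.27 = 0.5100
Sum = 2.646 bits.

2.646 bits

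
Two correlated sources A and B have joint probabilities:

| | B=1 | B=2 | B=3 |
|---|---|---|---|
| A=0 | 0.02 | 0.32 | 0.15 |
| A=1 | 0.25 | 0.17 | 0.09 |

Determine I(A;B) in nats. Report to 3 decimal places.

0.147 nats

Marginals: p(A) = (0.4900, 0.5100), p(B) = (0.2700, 0.4900, 0.2400).
I(A;B) = H(A) + H(B) − H(A,B).
H(A) = 0.6929, H(B) = 1.0456, H(A,B) = 1.5919.
I(A;B) = 0.6929 + 1.0456 − 1.5919 = 0.147 nats.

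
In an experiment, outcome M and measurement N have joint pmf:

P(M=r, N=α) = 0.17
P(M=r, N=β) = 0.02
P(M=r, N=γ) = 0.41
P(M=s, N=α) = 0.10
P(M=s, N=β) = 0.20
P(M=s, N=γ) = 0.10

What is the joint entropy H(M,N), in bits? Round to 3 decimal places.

2.204 bits

H(M,N) = −Σ p(x,y)·log₂ p(x,y) over all 6 cells.
  cell (r,α): −0.17·log₂0.17 = 0.4346
  cell (r,β): −0.02·log₂0.02 = 0.1129
  cell (r,γ): −0.41·log₂0.41 = 0.5274
  cell (s,α): −0.10·log₂0.10 = 0.3322
  cell (s,β): −0.20·log₂0.20 = 0.4644
  cell (s,γ): −0.10·log₂0.10 = 0.3322
Sum = 2.204 bits.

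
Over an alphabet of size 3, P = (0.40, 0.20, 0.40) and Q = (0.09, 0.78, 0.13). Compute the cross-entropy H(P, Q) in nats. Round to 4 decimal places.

1.8290 nats

H(P,Q) = −Σ p·ln q.
  −0.40·ln(0.09) = 0.96318
  −0.20·ln(0.78) = 0.04969
  −0.40·ln(0.13) = 0.81609
H(P,Q) = 1.8290 nats.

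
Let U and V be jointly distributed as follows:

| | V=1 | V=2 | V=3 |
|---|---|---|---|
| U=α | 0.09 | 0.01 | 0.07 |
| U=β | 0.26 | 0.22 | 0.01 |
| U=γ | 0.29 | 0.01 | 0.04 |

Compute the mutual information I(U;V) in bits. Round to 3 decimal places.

0.271 bits

Marginals: p(U) = (0.1700, 0.4900, 0.3400), p(V) = (0.6400, 0.2400, 0.1200).
I(U;V) = H(U) + H(V) − H(U,V).
H(U) = 1.4680, H(V) = 1.2733, H(U,V) = 2.4700.
I(U;V) = 1.4680 + 1.2733 − 2.4700 = 0.271 bits.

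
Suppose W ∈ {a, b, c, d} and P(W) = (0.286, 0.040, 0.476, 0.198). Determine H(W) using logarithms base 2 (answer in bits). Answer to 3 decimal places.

1.675 bits

H(W) = −Σ p·log₂ p.
  −(0.286)·log₂(0.286) = 0.5165
  −(0.040)·log₂(0.040) = 0.1858
  −(0.476)·log₂(0.476) = 0.5098
  −(0.198)·log₂(0.198) = 0.4626
Sum: 0.5165 + 0.1858 + 0.5098 + 0.4626 = 1.675 bits.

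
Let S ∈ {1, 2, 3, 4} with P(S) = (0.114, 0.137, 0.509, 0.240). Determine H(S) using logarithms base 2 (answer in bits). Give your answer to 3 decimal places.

H(S) = −Σ p·log₂ p.
  −(0.114)·log₂(0.114) = 0.3571
  −(0.137)·log₂(0.137) = 0.3929
  −(0.509)·log₂(0.509) = 0.4959
  −(0.240)·log₂(0.240) = 0.4941
Sum: 0.3571 + 0.3929 + 0.4959 + 0.4941 = 1.740 bits.

1.740 bits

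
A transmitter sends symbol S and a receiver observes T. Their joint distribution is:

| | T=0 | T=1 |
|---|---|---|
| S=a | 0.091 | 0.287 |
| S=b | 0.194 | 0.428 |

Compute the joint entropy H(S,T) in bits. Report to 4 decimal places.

H(S,T) = −Σ p(x,y)·log₂ p(x,y) over all 4 cells.
  cell (a,0): −0.091·log₂0.091 = 0.31468
  cell (a,1): −0.287·log₂0.287 = 0.51685
  cell (b,0): −0.194·log₂0.194 = 0.45898
  cell (b,1): −0.428·log₂0.428 = 0.52401
Sum = 1.8145 bits.

1.8145 bits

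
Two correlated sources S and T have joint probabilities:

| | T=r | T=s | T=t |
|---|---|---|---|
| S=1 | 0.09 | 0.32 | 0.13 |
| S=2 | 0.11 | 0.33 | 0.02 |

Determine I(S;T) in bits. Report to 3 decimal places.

Marginals: p(S) = (0.5400, 0.4600), p(T) = (0.2000, 0.6500, 0.1500).
I(S;T) = Σ p(x,y)·log₂[p(x,y)/(p(x)p(y))].
  (1,r): 0.09·log₂(0.8333) = -0.0237
  (1,s): 0.32·log₂(0.9117) = -0.0427
  (1,t): 0.13·log₂(1.6049) = 0.0887
  (2,r): 0.11·log₂(1.1957) = 0.0284
  (2,s): 0.33·log₂(1.1037) = 0.0470
  (2,t): 0.02·log₂(0.2899) = -0.0357
Sum = 0.062 bits.

0.062 bits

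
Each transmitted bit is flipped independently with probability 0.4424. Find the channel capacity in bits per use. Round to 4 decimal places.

0.0096 bits

Binary symmetric channel: C = 1 − h₂(ε) where h₂ is the binary entropy function.
h₂(0.4424) = −0.4424·log₂0.4424 − 0.5576·log₂0.5576 = 0.9904.
C = 1 − 0.9904 = 0.0096 bits per channel use.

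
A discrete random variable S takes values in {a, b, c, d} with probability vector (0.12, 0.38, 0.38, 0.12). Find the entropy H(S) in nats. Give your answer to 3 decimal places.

H(S) = −Σ p·ln p.
  −(0.12)·ln(0.12) = 0.2544
  −(0.38)·ln(0.38) = 0.3677
  −(0.38)·ln(0.38) = 0.3677
  −(0.12)·ln(0.12) = 0.2544
Sum: 0.2544 + 0.3677 + 0.3677 + 0.2544 = 1.244 nats.

1.244 nats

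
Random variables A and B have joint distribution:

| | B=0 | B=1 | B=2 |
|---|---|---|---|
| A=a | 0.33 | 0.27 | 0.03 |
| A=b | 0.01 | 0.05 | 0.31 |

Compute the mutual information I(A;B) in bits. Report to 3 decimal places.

0.539 bits

Marginals: p(A) = (0.6300, 0.3700), p(B) = (0.3400, 0.3200, 0.3400).
I(A;B) = H(A) + H(B) − H(A,B).
H(A) = 0.9507, H(B) = 1.5844, H(A,B) = 1.9959.
I(A;B) = 0.9507 + 1.5844 − 1.9959 = 0.539 bits.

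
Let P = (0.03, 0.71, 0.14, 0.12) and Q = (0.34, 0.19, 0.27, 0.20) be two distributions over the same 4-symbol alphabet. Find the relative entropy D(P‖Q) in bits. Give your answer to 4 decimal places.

D(P‖Q) = Σ p·log₂(p/q).
  0.03·log₂(0.03/0.34) = -0.10508
  0.71·log₂(0.71/0.19) = 1.35029
  0.14·log₂(0.14/0.27) = -0.13265
  0.12·log₂(0.12/0.20) = -0.08844
D(P‖Q) = 1.0241 bits.

1.0241 bits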